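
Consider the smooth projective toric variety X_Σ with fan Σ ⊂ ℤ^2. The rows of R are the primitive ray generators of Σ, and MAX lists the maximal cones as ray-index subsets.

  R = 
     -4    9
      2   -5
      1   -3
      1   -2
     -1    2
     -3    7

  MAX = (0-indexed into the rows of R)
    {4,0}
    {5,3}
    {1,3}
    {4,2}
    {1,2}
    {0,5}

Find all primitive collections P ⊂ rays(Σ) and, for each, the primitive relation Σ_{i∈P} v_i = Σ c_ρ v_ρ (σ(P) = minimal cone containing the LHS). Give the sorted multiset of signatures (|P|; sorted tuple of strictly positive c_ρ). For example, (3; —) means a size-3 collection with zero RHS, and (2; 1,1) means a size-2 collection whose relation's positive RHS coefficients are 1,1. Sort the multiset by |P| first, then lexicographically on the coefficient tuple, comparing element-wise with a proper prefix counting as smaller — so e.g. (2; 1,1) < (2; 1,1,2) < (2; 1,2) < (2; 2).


Minimal non-faces — 9 found among 6 rays, 6 max cones:

  P = {3,4}:  v_{3} + v_{4} = 0  ⟹  sig = (2; —)
  P = {0,3}:  v_{0} + v_{3} = v_{5}  ⟹  sig = (2; 1)
  P = {1,4}:  v_{1} + v_{4} = v_{2}  ⟹  sig = (2; 1)
  P = {1,5}:  v_{1} + v_{5} = v_{4}  ⟹  sig = (2; 1)
  P = {2,3}:  v_{2} + v_{3} = v_{1}  ⟹  sig = (2; 1)
  P = {4,5}:  v_{4} + v_{5} = v_{0}  ⟹  sig = (2; 1)
  P = {0,1}:  v_{0} + v_{1} = 2·v_{4}  ⟹  sig = (2; 2)
  P = {2,5}:  v_{2} + v_{5} = 2·v_{4}  ⟹  sig = (2; 2)
  P = {0,2}:  v_{0} + v_{2} = 3·v_{4}  ⟹  sig = (2; 3)

Sorted signature multiset PRS(X):
{ (2; —),  (2; 1) ×5,  (2; 2) ×2,  (2; 3) }


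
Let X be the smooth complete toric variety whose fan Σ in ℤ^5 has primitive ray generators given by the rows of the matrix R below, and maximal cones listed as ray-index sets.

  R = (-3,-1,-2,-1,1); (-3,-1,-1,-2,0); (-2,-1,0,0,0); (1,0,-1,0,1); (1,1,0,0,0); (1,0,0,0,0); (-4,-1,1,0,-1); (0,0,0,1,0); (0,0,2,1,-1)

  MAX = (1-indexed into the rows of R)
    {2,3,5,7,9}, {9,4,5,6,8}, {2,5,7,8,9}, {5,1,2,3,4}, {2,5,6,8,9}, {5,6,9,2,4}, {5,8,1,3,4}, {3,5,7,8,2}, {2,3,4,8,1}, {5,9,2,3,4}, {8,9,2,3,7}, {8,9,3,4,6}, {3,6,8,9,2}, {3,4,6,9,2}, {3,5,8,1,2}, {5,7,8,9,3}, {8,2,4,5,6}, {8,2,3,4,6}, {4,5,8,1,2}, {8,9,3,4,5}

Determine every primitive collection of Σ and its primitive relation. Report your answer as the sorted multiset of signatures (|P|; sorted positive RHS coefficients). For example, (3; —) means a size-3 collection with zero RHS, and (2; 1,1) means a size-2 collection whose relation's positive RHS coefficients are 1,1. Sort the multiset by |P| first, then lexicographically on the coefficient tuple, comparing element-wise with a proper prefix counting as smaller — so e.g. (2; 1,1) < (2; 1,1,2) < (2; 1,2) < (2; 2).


Σ has 9 primitive collections:

  {1,6}:  v_{1} + v_{6} = v_{2} + v_{4} + v_{8} ; sig = (2; 1,1,1)
  {6,7}:  v_{6} + v_{7} = v_{2} + v_{8} + v_{9} ; sig = (2; 1,1,1)
  {1,7}:  v_{1} + v_{7} = v_{2} + 3·v_{3} + 2·v_{5} + v_{8} ; sig = (2; 1,1,2,3)
  {1,9}:  v_{1} + v_{9} = 2·v_{3} + v_{5} ; sig = (2; 1,2)
  {4,7}:  v_{4} + v_{7} = 2·v_{3} + v_{5} ; sig = (2; 1,2)
  {3,5,6}:  v_{3} + v_{5} + v_{6} = 0 ; sig = (3; —)
  {2,4,8,9}:  v_{2} + v_{4} + v_{8} + v_{9} = v_{3} ; sig = (4; 1)
  {2,3,4,5,8}:  v_{2} + v_{3} + v_{4} + v_{5} + v_{8} = v_{1} ; sig = (5; 1)
  {2,3,5,8,9}:  v_{2} + v_{3} + v_{5} + v_{8} + v_{9} = v_{7} ; sig = (5; 1)

Signatures (|P|; sorted positive RHS coefficients), sorted:
    |P|=2: 5 collections, coeffs (1,1,1), (1,1,1), (1,1,2,3), (1,2), (1,2)
    |P|=3: 1 collection, coeffs ()
    |P|=4: 1 collection, coeffs (1)
    |P|=5: 2 collections, coeffs (1), (1)


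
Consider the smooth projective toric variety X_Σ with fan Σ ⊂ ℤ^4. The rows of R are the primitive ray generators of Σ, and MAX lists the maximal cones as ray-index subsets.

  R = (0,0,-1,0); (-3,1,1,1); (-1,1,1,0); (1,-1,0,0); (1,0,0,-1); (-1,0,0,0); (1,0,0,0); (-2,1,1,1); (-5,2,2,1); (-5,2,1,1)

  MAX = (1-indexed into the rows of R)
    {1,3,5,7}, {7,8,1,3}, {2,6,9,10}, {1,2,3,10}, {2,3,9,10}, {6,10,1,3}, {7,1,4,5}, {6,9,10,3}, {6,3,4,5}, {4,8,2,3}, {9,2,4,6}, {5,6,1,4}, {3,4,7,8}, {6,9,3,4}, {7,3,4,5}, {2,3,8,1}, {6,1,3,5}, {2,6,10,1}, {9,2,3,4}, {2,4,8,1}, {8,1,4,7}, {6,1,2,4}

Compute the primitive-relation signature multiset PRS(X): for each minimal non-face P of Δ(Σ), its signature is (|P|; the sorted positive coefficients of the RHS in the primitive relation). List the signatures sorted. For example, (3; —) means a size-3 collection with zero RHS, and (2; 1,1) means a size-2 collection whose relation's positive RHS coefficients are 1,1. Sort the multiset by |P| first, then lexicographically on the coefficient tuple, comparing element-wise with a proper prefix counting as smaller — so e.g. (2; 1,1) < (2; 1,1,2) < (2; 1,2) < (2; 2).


Σ has 15 primitive collections:

  • {6,7}:  v_{6} + v_{7} = 0 — sig = (2; —)
  • {1,9}:  v_{1} + v_{9} = v_{10} — sig = (2; 1)
  • {2,7}:  v_{2} + v_{7} = v_{8} — sig = (2; 1)
  • {5,8}:  v_{5} + v_{8} = v_{3} — sig = (2; 1)
  • {6,8}:  v_{6} + v_{8} = v_{2} — sig = (2; 1)
  • {2,5}:  v_{2} + v_{5} = v_{3} + v_{6} — sig = (2; 1,1)
  • {4,10}:  v_{4} + v_{10} = v_{2} + v_{6} — sig = (2; 1,1)
  • {7,9}:  v_{7} + v_{9} = v_{2} + v_{3} — sig = (2; 1,1)
  • {7,10}:  v_{7} + v_{10} = v_{1} + v_{2} + v_{3} — sig = (2; 1,1,1)
  • {8,10}:  v_{8} + v_{10} = v_{1} + 2·v_{2} + v_{3} — sig = (2; 1,1,2)
  • {8,9}:  v_{8} + v_{9} = 2·v_{2} + v_{3} — sig = (2; 1,2)
  • {5,10}:  v_{5} + v_{10} = v_{1} + 2·v_{3} + 2·v_{6} — sig = (2; 1,2,2)
  • {5,9}:  v_{5} + v_{9} = 2·v_{3} + 2·v_{6} — sig = (2; 2,2)
  • {1,3,4}:  v_{1} + v_{3} + v_{4} = 0 — sig = (3; —)
  • {2,3,6}:  v_{2} + v_{3} + v_{6} = v_{9} — sig = (3; 1)

Sorted signature multiset PRS(X):
[(2; —), (2; 1), (2; 1), (2; 1), (2; 1), (2; 1,1), (2; 1,1), (2; 1,1), (2; 1,1,1), (2; 1,1,2), (2; 1,2), (2; 1,2,2), (2; 2,2), (3; —), (3; 1)]


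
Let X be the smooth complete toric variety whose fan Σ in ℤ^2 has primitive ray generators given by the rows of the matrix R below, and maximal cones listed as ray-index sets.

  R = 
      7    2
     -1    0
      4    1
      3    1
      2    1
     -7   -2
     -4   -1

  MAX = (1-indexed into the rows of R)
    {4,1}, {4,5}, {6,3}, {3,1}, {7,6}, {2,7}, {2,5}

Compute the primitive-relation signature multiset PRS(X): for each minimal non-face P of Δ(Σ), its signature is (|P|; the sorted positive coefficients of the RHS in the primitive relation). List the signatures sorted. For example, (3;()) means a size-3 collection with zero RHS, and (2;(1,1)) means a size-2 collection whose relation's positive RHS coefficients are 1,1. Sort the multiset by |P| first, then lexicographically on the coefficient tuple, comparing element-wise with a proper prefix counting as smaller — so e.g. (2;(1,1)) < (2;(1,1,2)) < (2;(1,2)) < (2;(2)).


|primitive collections| = 14. Relations:

  P = {1,6}:  v_{1} + v_{6} = 0 ; sig = (2;())
  P = {3,7}:  v_{3} + v_{7} = 0 ; sig = (2;())
  P = {1,7}:  v_{1} + v_{7} = v_{4} ; sig = (2;(1))
  P = {2,3}:  v_{2} + v_{3} = v_{4} ; sig = (2;(1))
  P = {2,4}:  v_{2} + v_{4} = v_{5} ; sig = (2;(1))
  P = {3,4}:  v_{3} + v_{4} = v_{1} ; sig = (2;(1))
  P = {4,6}:  v_{4} + v_{6} = v_{7} ; sig = (2;(1))
  P = {4,7}:  v_{4} + v_{7} = v_{2} ; sig = (2;(1))
  P = {5,6}:  v_{5} + v_{6} = v_{2} + v_{7} ; sig = (2;(1,1))
  P = {1,2}:  v_{1} + v_{2} = 2·v_{4} ; sig = (2;(2))
  P = {2,6}:  v_{2} + v_{6} = 2·v_{7} ; sig = (2;(2))
  P = {3,5}:  v_{3} + v_{5} = 2·v_{4} ; sig = (2;(2))
  P = {5,7}:  v_{5} + v_{7} = 2·v_{2} ; sig = (2;(2))
  P = {1,5}:  v_{1} + v_{5} = 3·v_{4} ; sig = (2;(3))

Signatures (|P|; sorted positive RHS coefficients), sorted:
{ (2;()) ×2,  (2;(1)) ×6,  (2;(1,1)),  (2;(2)) ×4,  (2;(3)) }


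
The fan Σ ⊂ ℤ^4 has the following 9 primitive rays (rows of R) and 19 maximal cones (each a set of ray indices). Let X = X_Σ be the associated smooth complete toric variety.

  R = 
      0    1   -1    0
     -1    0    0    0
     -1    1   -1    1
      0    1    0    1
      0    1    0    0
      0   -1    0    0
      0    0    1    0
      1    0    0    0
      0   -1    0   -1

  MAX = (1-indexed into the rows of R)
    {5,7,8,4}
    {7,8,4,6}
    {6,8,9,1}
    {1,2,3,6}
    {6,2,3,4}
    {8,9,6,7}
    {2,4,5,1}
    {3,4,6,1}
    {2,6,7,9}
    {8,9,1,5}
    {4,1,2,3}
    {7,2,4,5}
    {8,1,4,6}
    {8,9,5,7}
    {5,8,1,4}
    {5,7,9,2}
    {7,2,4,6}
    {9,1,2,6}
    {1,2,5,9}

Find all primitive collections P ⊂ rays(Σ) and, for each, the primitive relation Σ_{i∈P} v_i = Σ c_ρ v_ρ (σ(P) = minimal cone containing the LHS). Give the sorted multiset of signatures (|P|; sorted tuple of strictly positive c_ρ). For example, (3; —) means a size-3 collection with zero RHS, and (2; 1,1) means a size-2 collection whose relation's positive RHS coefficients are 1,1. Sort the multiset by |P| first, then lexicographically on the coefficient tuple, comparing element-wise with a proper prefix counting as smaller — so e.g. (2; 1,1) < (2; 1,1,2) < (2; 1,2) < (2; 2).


|primitive collections| = 9. Relations:

  • {2,8}:  v_{2} + v_{8} = 0  ⇒ sig = (2; —)
  • {4,9}:  v_{4} + v_{9} = 0  ⇒ sig = (2; —)
  • {5,6}:  v_{5} + v_{6} = 0  ⇒ sig = (2; —)
  • {1,7}:  v_{1} + v_{7} = v_{5}  ⇒ sig = (2; 1)
  • {3,7}:  v_{3} + v_{7} = v_{2} + v_{4}  ⇒ sig = (2; 1,1)
  • {3,5}:  v_{3} + v_{5} = v_{1} + v_{2} + v_{4}  ⇒ sig = (2; 1,1,1)
  • {3,8}:  v_{3} + v_{8} = v_{1} + v_{4} + v_{6}  ⇒ sig = (2; 1,1,1)
  • {3,9}:  v_{3} + v_{9} = v_{1} + v_{2} + v_{6}  ⇒ sig = (2; 1,1,1)
  • {1,2,4,6}:  v_{1} + v_{2} + v_{4} + v_{6} = v_{3}  ⇒ sig = (4; 1)

Sorted signature multiset PRS(X):
[(2; —), (2; —), (2; —), (2; 1), (2; 1,1), (2; 1,1,1), (2; 1,1,1), (2; 1,1,1), (4; 1)]


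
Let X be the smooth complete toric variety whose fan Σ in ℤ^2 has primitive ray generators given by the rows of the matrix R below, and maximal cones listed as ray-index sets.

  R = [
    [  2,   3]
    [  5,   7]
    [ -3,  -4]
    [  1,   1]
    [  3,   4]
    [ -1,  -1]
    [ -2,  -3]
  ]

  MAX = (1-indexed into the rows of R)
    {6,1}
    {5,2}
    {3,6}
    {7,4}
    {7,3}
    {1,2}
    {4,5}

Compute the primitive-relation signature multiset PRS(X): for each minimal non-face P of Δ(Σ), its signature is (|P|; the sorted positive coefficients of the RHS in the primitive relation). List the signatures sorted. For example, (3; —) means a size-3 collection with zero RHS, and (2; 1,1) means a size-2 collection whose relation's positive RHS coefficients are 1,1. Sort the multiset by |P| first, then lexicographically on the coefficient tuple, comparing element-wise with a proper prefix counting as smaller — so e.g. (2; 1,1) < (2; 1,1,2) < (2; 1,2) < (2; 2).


The 14 primitive collections of Σ (r=7, n=2):

  P = {1,7}:  v_{1} + v_{7} = 0  ⇒ sig = (2; —)
  P = {3,5}:  v_{3} + v_{5} = 0  ⇒ sig = (2; —)
  P = {4,6}:  v_{4} + v_{6} = 0  ⇒ sig = (2; —)
  P = {1,3}:  v_{1} + v_{3} = v_{6}  ⇒ sig = (2; 1)
  P = {1,4}:  v_{1} + v_{4} = v_{5}  ⇒ sig = (2; 1)
  P = {1,5}:  v_{1} + v_{5} = v_{2}  ⇒ sig = (2; 1)
  P = {2,3}:  v_{2} + v_{3} = v_{1}  ⇒ sig = (2; 1)
  P = {2,7}:  v_{2} + v_{7} = v_{5}  ⇒ sig = (2; 1)
  P = {3,4}:  v_{3} + v_{4} = v_{7}  ⇒ sig = (2; 1)
  P = {5,6}:  v_{5} + v_{6} = v_{1}  ⇒ sig = (2; 1)
  P = {5,7}:  v_{5} + v_{7} = v_{4}  ⇒ sig = (2; 1)
  P = {6,7}:  v_{6} + v_{7} = v_{3}  ⇒ sig = (2; 1)
  P = {2,4}:  v_{2} + v_{4} = 2·v_{5}  ⇒ sig = (2; 2)
  P = {2,6}:  v_{2} + v_{6} = 2·v_{1}  ⇒ sig = (2; 2)

so the primitive-relation signature multiset is
    |P|=2: 14 collections, coeffs (), (), (), (1), (1), (1), (1), (1), (1), (1), (1), (1), (2), (2)


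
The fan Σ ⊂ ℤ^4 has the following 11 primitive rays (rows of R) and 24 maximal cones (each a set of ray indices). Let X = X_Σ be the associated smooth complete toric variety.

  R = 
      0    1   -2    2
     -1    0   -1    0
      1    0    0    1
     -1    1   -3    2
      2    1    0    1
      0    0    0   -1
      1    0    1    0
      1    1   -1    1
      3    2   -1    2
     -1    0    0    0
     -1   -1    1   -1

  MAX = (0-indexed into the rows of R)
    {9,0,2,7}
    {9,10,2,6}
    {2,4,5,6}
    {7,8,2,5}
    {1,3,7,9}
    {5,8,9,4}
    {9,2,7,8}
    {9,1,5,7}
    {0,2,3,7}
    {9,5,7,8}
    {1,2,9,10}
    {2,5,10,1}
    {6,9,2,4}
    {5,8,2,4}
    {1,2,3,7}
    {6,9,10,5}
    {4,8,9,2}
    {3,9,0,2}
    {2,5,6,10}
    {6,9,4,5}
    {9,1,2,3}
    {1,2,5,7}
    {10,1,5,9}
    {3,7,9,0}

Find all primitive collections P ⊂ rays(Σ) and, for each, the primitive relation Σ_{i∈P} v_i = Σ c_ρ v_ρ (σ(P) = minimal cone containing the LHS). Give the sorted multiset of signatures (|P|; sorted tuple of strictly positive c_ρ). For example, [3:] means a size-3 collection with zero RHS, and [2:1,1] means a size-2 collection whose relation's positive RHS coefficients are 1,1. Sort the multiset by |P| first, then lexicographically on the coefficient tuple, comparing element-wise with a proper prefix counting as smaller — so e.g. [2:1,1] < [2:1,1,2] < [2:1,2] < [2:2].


Primitive collections (23):

  {1,6}:  v_{1} + v_{6} = 0  ⇒ sig = [2:]
  {7,10}:  v_{7} + v_{10} = 0  ⇒ sig = [2:]
  {0,1}:  v_{0} + v_{1} = v_{3}  ⇒ sig = [2:1]
  {1,4}:  v_{1} + v_{4} = v_{7}  ⇒ sig = [2:1]
  {3,6}:  v_{3} + v_{6} = v_{0}  ⇒ sig = [2:1]
  {4,7}:  v_{4} + v_{7} = v_{8}  ⇒ sig = [2:1]
  {4,10}:  v_{4} + v_{10} = v_{6}  ⇒ sig = [2:1]
  {6,7}:  v_{6} + v_{7} = v_{4}  ⇒ sig = [2:1]
  {8,10}:  v_{8} + v_{10} = v_{4}  ⇒ sig = [2:1]
  {0,5}:  v_{0} + v_{5} = v_{1} + v_{7}  ⇒ sig = [2:1,1]
  {3,4}:  v_{3} + v_{4} = v_{0} + v_{7}  ⇒ sig = [2:1,1]
  {0,6}:  v_{0} + v_{6} = v_{2} + v_{7} + v_{9}  ⇒ sig = [2:1,1,1]
  {0,10}:  v_{0} + v_{10} = v_{1} + v_{2} + v_{9}  ⇒ sig = [2:1,1,1]
  {0,4}:  v_{0} + v_{4} = v_{2} + 2·v_{7} + v_{9}  ⇒ sig = [2:1,1,2]
  {3,10}:  v_{3} + v_{10} = 2·v_{1} + v_{2} + v_{9}  ⇒ sig = [2:1,1,2]
  {0,8}:  v_{0} + v_{8} = v_{2} + 3·v_{7} + v_{9}  ⇒ sig = [2:1,1,3]
  {3,5}:  v_{3} + v_{5} = 2·v_{1} + v_{7}  ⇒ sig = [2:1,2]
  {3,8}:  v_{3} + v_{8} = v_{0} + 2·v_{7}  ⇒ sig = [2:1,2]
  {1,8}:  v_{1} + v_{8} = 2·v_{7}  ⇒ sig = [2:2]
  {6,8}:  v_{6} + v_{8} = 2·v_{4}  ⇒ sig = [2:2]
  {2,5,9}:  v_{2} + v_{5} + v_{9} = 0  ⇒ sig = [3:]
  {1,2,7,9}:  v_{1} + v_{2} + v_{7} + v_{9} = v_{0}  ⇒ sig = [4:1]
  {2,3,7,9}:  v_{2} + v_{3} + v_{7} + v_{9} = 2·v_{0}  ⇒ sig = [4:2]

Hence PRS(X_Σ) =
    [2:]
    [2:]
    [2:1]
    [2:1]
    [2:1]
    [2:1]
    [2:1]
    [2:1]
    [2:1]
    [2:1,1]
    [2:1,1]
    [2:1,1,1]
    [2:1,1,1]
    [2:1,1,2]
    [2:1,1,2]
    [2:1,1,3]
    [2:1,2]
    [2:1,2]
    [2:2]
    [2:2]
    [3:]
    [4:1]
    [4:2]


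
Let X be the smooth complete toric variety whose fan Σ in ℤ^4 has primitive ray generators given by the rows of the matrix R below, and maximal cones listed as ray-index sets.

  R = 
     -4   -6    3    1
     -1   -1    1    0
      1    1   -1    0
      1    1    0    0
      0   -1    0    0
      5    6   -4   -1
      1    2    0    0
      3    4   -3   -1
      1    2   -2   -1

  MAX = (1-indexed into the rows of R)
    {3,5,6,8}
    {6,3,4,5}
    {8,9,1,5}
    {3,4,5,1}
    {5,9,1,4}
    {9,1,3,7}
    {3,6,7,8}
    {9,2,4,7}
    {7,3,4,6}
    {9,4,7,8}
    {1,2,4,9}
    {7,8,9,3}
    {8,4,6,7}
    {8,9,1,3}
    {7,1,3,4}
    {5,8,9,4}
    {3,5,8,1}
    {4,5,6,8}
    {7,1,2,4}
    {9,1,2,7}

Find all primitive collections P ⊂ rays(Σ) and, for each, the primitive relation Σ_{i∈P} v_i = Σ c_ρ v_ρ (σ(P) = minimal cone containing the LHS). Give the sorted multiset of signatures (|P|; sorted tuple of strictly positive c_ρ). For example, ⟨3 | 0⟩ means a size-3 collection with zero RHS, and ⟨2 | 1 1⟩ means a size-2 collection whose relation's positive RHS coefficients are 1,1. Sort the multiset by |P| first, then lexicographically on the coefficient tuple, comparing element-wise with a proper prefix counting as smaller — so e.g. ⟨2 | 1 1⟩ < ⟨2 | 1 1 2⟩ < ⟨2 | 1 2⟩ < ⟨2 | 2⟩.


|primitive collections| = 13. Relations:

  {2,3}:  v_{2} + v_{3} = 0  ⟹  sig = ⟨2 | 0⟩
  {5,7}:  v_{5} + v_{7} = v_{4}  ⟹  sig = ⟨2 | 1⟩
  {1,6}:  v_{1} + v_{6} = v_{3} + v_{5}  ⟹  sig = ⟨2 | 1 1⟩
  {2,6}:  v_{2} + v_{6} = v_{4} + v_{8}  ⟹  sig = ⟨2 | 1 1⟩
  {2,8}:  v_{2} + v_{8} = v_{4} + v_{9}  ⟹  sig = ⟨2 | 1 1⟩
  {2,5}:  v_{2} + v_{5} = v_{1} + 2·v_{4} + v_{9}  ⟹  sig = ⟨2 | 1 1 2⟩
  {6,9}:  v_{6} + v_{9} = 2·v_{8}  ⟹  sig = ⟨2 | 2⟩
  {1,7,8}:  v_{1} + v_{7} + v_{8} = 0  ⟹  sig = ⟨3 | 0⟩
  {1,4,8}:  v_{1} + v_{4} + v_{8} = v_{5}  ⟹  sig = ⟨3 | 1⟩
  {3,4,8}:  v_{3} + v_{4} + v_{8} = v_{6}  ⟹  sig = ⟨3 | 1⟩
  {3,4,9}:  v_{3} + v_{4} + v_{9} = v_{8}  ⟹  sig = ⟨3 | 1⟩
  {3,5,9}:  v_{3} + v_{5} + v_{9} = v_{1} + 2·v_{8}  ⟹  sig = ⟨3 | 1 2⟩
  {1,4,7,9}:  v_{1} + v_{4} + v_{7} + v_{9} = v_{2}  ⟹  sig = ⟨4 | 1⟩

so the primitive-relation signature multiset is
[⟨2 | 0⟩, ⟨2 | 1⟩, ⟨2 | 1 1⟩, ⟨2 | 1 1⟩, ⟨2 | 1 1⟩, ⟨2 | 1 1 2⟩, ⟨2 | 2⟩, ⟨3 | 0⟩, ⟨3 | 1⟩, ⟨3 | 1⟩, ⟨3 | 1⟩, ⟨3 | 1 2⟩, ⟨4 | 1⟩]


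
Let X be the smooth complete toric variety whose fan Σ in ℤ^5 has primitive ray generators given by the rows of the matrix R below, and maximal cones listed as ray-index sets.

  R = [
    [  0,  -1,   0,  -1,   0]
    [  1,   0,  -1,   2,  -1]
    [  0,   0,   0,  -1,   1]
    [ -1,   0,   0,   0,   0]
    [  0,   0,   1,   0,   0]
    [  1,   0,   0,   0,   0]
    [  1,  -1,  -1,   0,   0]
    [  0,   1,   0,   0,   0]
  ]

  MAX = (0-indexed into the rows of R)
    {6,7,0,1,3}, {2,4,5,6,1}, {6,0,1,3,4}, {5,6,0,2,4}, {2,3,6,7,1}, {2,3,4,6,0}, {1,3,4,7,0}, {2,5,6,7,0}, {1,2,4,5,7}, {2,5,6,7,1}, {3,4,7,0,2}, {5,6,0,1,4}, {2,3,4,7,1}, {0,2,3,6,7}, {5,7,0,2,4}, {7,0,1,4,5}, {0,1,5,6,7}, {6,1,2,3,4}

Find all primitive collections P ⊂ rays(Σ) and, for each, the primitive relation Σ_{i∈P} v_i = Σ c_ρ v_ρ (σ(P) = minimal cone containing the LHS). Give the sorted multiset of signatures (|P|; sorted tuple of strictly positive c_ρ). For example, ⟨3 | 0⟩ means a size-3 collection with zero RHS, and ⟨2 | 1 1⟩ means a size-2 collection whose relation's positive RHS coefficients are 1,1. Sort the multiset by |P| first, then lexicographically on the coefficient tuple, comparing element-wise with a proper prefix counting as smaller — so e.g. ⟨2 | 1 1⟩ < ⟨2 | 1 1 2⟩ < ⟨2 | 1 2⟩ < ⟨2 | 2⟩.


|primitive collections| = 3. Relations:

  {3,5}:  v_{3} + v_{5} = 0  ⟹  sig = ⟨2 | 0⟩
  {0,1,2}:  v_{0} + v_{1} + v_{2} = v_{6}  ⟹  sig = ⟨3 | 1⟩
  {4,6,7}:  v_{4} + v_{6} + v_{7} = v_{5}  ⟹  sig = ⟨3 | 1⟩

Signatures (|P|; sorted positive RHS coefficients), sorted:
    ⟨2 | 0⟩
    ⟨3 | 1⟩
    ⟨3 | 1⟩


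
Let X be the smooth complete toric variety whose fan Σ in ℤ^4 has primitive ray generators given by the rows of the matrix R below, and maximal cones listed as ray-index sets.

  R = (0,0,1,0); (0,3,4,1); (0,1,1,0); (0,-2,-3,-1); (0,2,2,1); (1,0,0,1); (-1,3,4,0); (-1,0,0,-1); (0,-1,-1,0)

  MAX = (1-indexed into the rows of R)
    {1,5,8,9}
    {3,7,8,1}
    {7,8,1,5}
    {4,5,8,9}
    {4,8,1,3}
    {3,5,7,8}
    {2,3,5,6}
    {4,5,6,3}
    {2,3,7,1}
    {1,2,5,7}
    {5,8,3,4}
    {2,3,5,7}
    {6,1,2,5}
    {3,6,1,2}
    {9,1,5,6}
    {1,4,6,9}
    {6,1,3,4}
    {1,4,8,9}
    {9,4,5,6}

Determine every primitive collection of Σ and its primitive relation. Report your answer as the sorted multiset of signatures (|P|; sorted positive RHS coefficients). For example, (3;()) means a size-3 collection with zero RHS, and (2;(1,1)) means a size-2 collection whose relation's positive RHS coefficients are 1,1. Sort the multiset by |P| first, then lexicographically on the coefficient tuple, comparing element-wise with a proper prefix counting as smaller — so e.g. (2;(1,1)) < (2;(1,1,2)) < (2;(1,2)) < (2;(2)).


10 collections generate NE(X_Σ); each relation:

  • {3,9}:  v_{3} + v_{9} = 0  →  sig = (2;())
  • {6,8}:  v_{6} + v_{8} = 0  →  sig = (2;())
  • {2,4}:  v_{2} + v_{4} = v_{3}  →  sig = (2;(1))
  • {2,8}:  v_{2} + v_{8} = v_{7}  →  sig = (2;(1))
  • {6,7}:  v_{6} + v_{7} = v_{2}  →  sig = (2;(1))
  • {2,9}:  v_{2} + v_{9} = v_{1} + v_{5}  →  sig = (2;(1,1))
  • {4,7}:  v_{4} + v_{7} = v_{3} + v_{8}  →  sig = (2;(1,1))
  • {7,9}:  v_{7} + v_{9} = v_{1} + v_{5} + v_{8}  →  sig = (2;(1,1,1))
  • {1,4,5}:  v_{1} + v_{4} + v_{5} = 0  →  sig = (3;())
  • {1,3,5}:  v_{1} + v_{3} + v_{5} = v_{2}  →  sig = (3;(1))

Hence PRS(X_Σ) =
    |P|=2: 8 collections, coeffs (), (), (1), (1), (1), (1,1), (1,1), (1,1,1)
    |P|=3: 2 collections, coeffs (), (1)


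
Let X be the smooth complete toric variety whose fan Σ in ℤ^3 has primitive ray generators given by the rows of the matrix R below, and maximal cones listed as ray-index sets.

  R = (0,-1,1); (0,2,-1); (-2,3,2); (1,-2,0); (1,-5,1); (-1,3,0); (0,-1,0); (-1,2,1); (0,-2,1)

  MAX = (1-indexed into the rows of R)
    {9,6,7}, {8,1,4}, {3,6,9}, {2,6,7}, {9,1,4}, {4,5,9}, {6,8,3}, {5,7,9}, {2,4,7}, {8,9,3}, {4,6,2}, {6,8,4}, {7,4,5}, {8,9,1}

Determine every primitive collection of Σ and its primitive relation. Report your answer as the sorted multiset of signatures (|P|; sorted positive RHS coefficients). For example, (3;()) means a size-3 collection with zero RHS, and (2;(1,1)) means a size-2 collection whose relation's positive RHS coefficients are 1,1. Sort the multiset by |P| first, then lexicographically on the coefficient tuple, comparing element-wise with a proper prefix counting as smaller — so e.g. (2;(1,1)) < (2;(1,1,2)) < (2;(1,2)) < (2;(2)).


20 minimal non-faces of Δ(Σ) (on 9 rays):

  P={2,9}:  v_{2} + v_{9} = 0  ⟹  sig = (2;())
  P={1,6}:  v_{1} + v_{6} = v_{8}  ⟹  sig = (2;(1))
  P={1,7}:  v_{1} + v_{7} = v_{9}  ⟹  sig = (2;(1))
  P={5,6}:  v_{5} + v_{6} = v_{9}  ⟹  sig = (2;(1))
  P={1,2}:  v_{1} + v_{2} = v_{4} + v_{6}  ⟹  sig = (2;(1,1))
  P={2,3}:  v_{2} + v_{3} = v_{6} + v_{8}  ⟹  sig = (2;(1,1))
  P={2,5}:  v_{2} + v_{5} = v_{4} + v_{7}  ⟹  sig = (2;(1,1))
  P={3,4}:  v_{3} + v_{4} = v_{1} + v_{8}  ⟹  sig = (2;(1,1))
  P={5,8}:  v_{5} + v_{8} = v_{1} + v_{9}  ⟹  sig = (2;(1,1))
  P={7,8}:  v_{7} + v_{8} = v_{6} + v_{9}  ⟹  sig = (2;(1,1))
  P={1,3}:  v_{1} + v_{3} = 2·v_{8} + v_{9}  ⟹  sig = (2;(1,2))
  P={1,5}:  v_{1} + v_{5} = v_{4} + 2·v_{9}  ⟹  sig = (2;(1,2))
  P={2,8}:  v_{2} + v_{8} = v_{4} + 2·v_{6}  ⟹  sig = (2;(1,2))
  P={3,5}:  v_{3} + v_{5} = v_{8} + 2·v_{9}  ⟹  sig = (2;(1,2))
  P={3,7}:  v_{3} + v_{7} = 2·v_{6} + 2·v_{9}  ⟹  sig = (2;(2,2))
  P={4,6,7}:  v_{4} + v_{6} + v_{7} = 0  ⟹  sig = (3;())
  P={4,6,9}:  v_{4} + v_{6} + v_{9} = v_{1}  ⟹  sig = (3;(1))
  P={4,7,9}:  v_{4} + v_{7} + v_{9} = v_{5}  ⟹  sig = (3;(1))
  P={6,8,9}:  v_{6} + v_{8} + v_{9} = v_{3}  ⟹  sig = (3;(1))
  P={4,8,9}:  v_{4} + v_{8} + v_{9} = 2·v_{1}  ⟹  sig = (3;(2))

Hence PRS(X_Σ) =
    |P|=2: 15 collections, coeffs (), (1), (1), (1), (1,1), (1,1), (1,1), (1,1), (1,1), (1,1), (1,2), (1,2), (1,2), (1,2), (2,2)
    |P|=3: 5 collections, coeffs (), (1), (1), (1), (2)


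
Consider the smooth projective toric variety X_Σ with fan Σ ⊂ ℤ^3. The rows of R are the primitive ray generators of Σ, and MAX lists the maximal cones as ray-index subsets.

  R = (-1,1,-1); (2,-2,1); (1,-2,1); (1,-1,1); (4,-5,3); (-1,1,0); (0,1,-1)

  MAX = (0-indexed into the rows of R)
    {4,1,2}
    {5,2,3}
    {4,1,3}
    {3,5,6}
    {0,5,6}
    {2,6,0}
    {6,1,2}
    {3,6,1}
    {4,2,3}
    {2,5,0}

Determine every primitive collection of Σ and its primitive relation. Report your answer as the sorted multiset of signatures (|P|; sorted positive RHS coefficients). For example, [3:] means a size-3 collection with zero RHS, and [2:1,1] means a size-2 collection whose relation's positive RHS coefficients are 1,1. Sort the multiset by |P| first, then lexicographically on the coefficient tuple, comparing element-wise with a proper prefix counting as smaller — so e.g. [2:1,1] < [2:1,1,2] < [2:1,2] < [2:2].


Σ has 9 primitive collections:

  P={0,3}:  v_{0} + v_{3} = 0 — sig = [2:]
  P={1,5}:  v_{1} + v_{5} = v_{3} — sig = [2:1]
  P={0,1}:  v_{0} + v_{1} = v_{2} + v_{6} — sig = [2:1,1]
  P={0,4}:  v_{0} + v_{4} = v_{1} + v_{2} — sig = [2:1,1]
  P={4,5}:  v_{4} + v_{5} = v_{2} + 2·v_{3} — sig = [2:1,2]
  P={4,6}:  v_{4} + v_{6} = 2·v_{1} — sig = [2:2]
  P={2,5,6}:  v_{2} + v_{5} + v_{6} = 0 — sig = [3:]
  P={1,2,3}:  v_{1} + v_{2} + v_{3} = v_{4} — sig = [3:1]
  P={2,3,6}:  v_{2} + v_{3} + v_{6} = v_{1} — sig = [3:1]

Signatures (|P|; sorted positive RHS coefficients), sorted:
[[2:], [2:1], [2:1,1], [2:1,1], [2:1,2], [2:2], [3:], [3:1], [3:1]]


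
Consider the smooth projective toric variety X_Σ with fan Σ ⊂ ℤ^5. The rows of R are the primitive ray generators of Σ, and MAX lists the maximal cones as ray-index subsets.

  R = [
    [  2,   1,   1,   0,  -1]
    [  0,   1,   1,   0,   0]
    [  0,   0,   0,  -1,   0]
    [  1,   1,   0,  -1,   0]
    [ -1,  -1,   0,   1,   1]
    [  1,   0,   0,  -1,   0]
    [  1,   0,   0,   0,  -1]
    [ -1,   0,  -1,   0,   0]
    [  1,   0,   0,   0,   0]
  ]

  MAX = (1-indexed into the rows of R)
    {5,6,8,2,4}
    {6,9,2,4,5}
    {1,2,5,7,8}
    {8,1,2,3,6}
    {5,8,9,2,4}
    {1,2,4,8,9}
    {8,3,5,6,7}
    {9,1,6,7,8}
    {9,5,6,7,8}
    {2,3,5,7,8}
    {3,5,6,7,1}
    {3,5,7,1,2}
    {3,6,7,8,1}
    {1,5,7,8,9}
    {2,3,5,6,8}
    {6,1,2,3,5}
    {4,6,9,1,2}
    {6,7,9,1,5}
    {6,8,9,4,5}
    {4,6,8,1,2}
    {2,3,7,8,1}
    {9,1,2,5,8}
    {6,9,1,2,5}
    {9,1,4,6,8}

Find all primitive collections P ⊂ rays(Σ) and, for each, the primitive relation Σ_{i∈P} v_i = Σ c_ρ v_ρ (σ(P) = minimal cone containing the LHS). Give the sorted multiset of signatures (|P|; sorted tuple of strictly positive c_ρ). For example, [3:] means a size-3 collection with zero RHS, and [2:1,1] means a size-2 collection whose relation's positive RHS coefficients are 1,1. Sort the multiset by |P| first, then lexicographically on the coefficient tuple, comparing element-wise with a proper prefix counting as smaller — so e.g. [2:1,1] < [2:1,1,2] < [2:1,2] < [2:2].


Primitive collections (9):

  • {3,9}:  v_{3} + v_{9} = v_{6}  so sig = [2:1]
  • {4,7}:  v_{4} + v_{7} = v_{1} + v_{6} + v_{8}  so sig = [2:1,1,1]
  • {3,4}:  v_{3} + v_{4} = v_{2} + 2·v_{6} + v_{8}  so sig = [2:1,1,2]
  • {2,7,9}:  v_{2} + v_{7} + v_{9} = v_{1}  so sig = [3:1]
  • {2,6,7}:  v_{2} + v_{6} + v_{7} = v_{1} + v_{3}  so sig = [3:1,1]
  • {1,4,5}:  v_{1} + v_{4} + v_{5} = v_{2} + 2·v_{9}  so sig = [3:1,2]
  • {1,3,5,8}:  v_{1} + v_{3} + v_{5} + v_{8} = 0  so sig = [4:]
  • {1,5,6,8}:  v_{1} + v_{5} + v_{6} + v_{8} = v_{9}  so sig = [4:1]
  • {2,6,8,9}:  v_{2} + v_{6} + v_{8} + v_{9} = v_{4}  so sig = [4:1]

Signatures (|P|; sorted positive RHS coefficients), sorted:
    |P|=2: 3 collections, coeffs (1), (1,1,1), (1,1,2)
    |P|=3: 3 collections, coeffs (1), (1,1), (1,2)
    |P|=4: 3 collections, coeffs (), (1), (1)


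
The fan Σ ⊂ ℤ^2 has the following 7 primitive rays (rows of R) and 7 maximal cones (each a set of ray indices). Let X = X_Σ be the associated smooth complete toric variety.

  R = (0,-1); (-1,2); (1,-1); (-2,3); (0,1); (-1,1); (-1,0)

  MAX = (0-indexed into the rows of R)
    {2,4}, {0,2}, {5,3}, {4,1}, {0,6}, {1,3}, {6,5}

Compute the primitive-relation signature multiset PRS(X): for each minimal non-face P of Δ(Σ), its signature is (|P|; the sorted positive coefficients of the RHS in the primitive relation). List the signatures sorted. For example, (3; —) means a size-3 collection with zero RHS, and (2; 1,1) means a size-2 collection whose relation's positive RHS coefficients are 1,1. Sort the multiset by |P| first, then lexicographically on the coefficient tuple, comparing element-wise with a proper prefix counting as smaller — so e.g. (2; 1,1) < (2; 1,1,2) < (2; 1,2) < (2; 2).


Minimal non-faces — 14 found among 7 rays, 7 max cones:

  {0,4}:  v_{0} + v_{4} = 0  ⇒ sig = (2; —)
  {2,5}:  v_{2} + v_{5} = 0  ⇒ sig = (2; —)
  {0,1}:  v_{0} + v_{1} = v_{5}  ⇒ sig = (2; 1)
  {0,5}:  v_{0} + v_{5} = v_{6}  ⇒ sig = (2; 1)
  {1,2}:  v_{1} + v_{2} = v_{4}  ⇒ sig = (2; 1)
  {1,5}:  v_{1} + v_{5} = v_{3}  ⇒ sig = (2; 1)
  {2,3}:  v_{2} + v_{3} = v_{1}  ⇒ sig = (2; 1)
  {2,6}:  v_{2} + v_{6} = v_{0}  ⇒ sig = (2; 1)
  {4,5}:  v_{4} + v_{5} = v_{1}  ⇒ sig = (2; 1)
  {4,6}:  v_{4} + v_{6} = v_{5}  ⇒ sig = (2; 1)
  {0,3}:  v_{0} + v_{3} = 2·v_{5}  ⇒ sig = (2; 2)
  {1,6}:  v_{1} + v_{6} = 2·v_{5}  ⇒ sig = (2; 2)
  {3,4}:  v_{3} + v_{4} = 2·v_{1}  ⇒ sig = (2; 2)
  {3,6}:  v_{3} + v_{6} = 3·v_{5}  ⇒ sig = (2; 3)

so the primitive-relation signature multiset is
{ (2; —) ×2,  (2; 1) ×8,  (2; 2) ×3,  (2; 3) }


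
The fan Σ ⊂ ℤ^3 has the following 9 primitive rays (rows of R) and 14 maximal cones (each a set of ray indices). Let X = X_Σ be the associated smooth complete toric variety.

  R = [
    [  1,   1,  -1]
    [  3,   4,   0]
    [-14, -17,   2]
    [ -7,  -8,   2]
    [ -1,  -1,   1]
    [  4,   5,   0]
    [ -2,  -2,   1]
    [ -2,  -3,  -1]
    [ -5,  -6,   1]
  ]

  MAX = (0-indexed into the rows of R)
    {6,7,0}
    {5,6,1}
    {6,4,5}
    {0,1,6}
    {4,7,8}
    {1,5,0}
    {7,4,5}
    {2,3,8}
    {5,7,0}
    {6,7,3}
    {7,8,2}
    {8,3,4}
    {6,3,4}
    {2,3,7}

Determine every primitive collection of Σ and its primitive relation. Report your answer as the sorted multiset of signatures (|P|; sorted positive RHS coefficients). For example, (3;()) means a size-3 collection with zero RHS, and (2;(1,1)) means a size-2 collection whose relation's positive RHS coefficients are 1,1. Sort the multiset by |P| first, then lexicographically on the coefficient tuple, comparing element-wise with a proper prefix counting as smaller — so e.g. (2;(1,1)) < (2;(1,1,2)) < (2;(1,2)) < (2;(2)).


20 minimal non-faces of Δ(Σ) (on 9 rays):

  • {0,4}:  v_{0} + v_{4} = 0 — sig = (2;())
  • {1,7}:  v_{1} + v_{7} = v_{0} — sig = (2;(1))
  • {1,8}:  v_{1} + v_{8} = v_{6} — sig = (2;(1))
  • {5,8}:  v_{5} + v_{8} = v_{4} — sig = (2;(1))
  • {6,8}:  v_{6} + v_{8} = v_{3} — sig = (2;(1))
  • {0,8}:  v_{0} + v_{8} = v_{6} + v_{7} — sig = (2;(1,1))
  • {1,4}:  v_{1} + v_{4} = v_{5} + v_{6} — sig = (2;(1,1))
  • {3,5}:  v_{3} + v_{5} = v_{4} + v_{6} — sig = (2;(1,1))
  • {1,2}:  v_{1} + v_{2} = v_{3} + v_{6} + v_{7} — sig = (2;(1,1,1))
  • {0,2}:  v_{0} + v_{2} = v_{3} + v_{6} + 2·v_{7} — sig = (2;(1,1,2))
  • {0,3}:  v_{0} + v_{3} = 2·v_{6} + v_{7} — sig = (2;(1,2))
  • {2,6}:  v_{2} + v_{6} = 2·v_{3} + v_{7} — sig = (2;(1,2))
  • {1,3}:  v_{1} + v_{3} = 2·v_{6} — sig = (2;(2))
  • {2,5}:  v_{2} + v_{5} = 2·v_{8} — sig = (2;(2))
  • {2,4}:  v_{2} + v_{4} = 3·v_{8} — sig = (2;(3))
  • {5,6,7}:  v_{5} + v_{6} + v_{7} = 0 — sig = (3;())
  • {0,5,6}:  v_{0} + v_{5} + v_{6} = v_{1} — sig = (3;(1))
  • {3,7,8}:  v_{3} + v_{7} + v_{8} = v_{2} — sig = (3;(1))
  • {4,6,7}:  v_{4} + v_{6} + v_{7} = v_{8} — sig = (3;(1))
  • {3,4,7}:  v_{3} + v_{4} + v_{7} = 2·v_{8} — sig = (3;(2))

Sorted signature multiset PRS(X):
    (2;())
    (2;(1))
    (2;(1))
    (2;(1))
    (2;(1))
    (2;(1,1))
    (2;(1,1))
    (2;(1,1))
    (2;(1,1,1))
    (2;(1,1,2))
    (2;(1,2))
    (2;(1,2))
    (2;(2))
    (2;(2))
    (2;(3))
    (3;())
    (3;(1))
    (3;(1))
    (3;(1))
    (3;(2))


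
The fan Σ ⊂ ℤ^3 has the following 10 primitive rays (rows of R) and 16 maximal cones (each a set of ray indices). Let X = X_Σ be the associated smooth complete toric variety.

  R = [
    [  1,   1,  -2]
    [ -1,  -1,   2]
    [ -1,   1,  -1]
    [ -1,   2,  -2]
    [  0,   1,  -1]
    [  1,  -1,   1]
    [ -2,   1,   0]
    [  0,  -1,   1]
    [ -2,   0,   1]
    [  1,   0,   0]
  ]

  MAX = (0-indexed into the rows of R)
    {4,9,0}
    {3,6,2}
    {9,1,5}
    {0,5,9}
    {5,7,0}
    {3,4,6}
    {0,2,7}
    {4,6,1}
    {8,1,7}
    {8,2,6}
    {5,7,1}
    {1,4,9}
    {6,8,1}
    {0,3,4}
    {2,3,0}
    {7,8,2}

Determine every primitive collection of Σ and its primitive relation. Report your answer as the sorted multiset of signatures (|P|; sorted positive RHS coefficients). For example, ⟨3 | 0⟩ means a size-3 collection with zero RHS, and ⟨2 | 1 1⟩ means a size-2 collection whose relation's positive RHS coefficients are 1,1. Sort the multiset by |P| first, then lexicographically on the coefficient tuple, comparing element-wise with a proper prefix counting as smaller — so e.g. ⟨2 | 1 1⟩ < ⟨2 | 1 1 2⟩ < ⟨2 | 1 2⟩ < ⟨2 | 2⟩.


21 minimal non-faces of Δ(Σ) (on 10 rays):

  • {0,1}:  v_{0} + v_{1} = 0 — sig = ⟨2 | 0⟩
  • {2,5}:  v_{2} + v_{5} = 0 — sig = ⟨2 | 0⟩
  • {4,7}:  v_{4} + v_{7} = 0 — sig = ⟨2 | 0⟩
  • {0,6}:  v_{0} + v_{6} = v_{3} — sig = ⟨2 | 1⟩
  • {0,8}:  v_{0} + v_{8} = v_{2} — sig = ⟨2 | 1⟩
  • {1,2}:  v_{1} + v_{2} = v_{8} — sig = ⟨2 | 1⟩
  • {1,3}:  v_{1} + v_{3} = v_{6} — sig = ⟨2 | 1⟩
  • {2,4}:  v_{2} + v_{4} = v_{3} — sig = ⟨2 | 1⟩
  • {2,9}:  v_{2} + v_{9} = v_{4} — sig = ⟨2 | 1⟩
  • {3,5}:  v_{3} + v_{5} = v_{4} — sig = ⟨2 | 1⟩
  • {3,7}:  v_{3} + v_{7} = v_{2} — sig = ⟨2 | 1⟩
  • {4,5}:  v_{4} + v_{5} = v_{9} — sig = ⟨2 | 1⟩
  • {4,8}:  v_{4} + v_{8} = v_{6} — sig = ⟨2 | 1⟩
  • {5,8}:  v_{5} + v_{8} = v_{1} — sig = ⟨2 | 1⟩
  • {6,7}:  v_{6} + v_{7} = v_{8} — sig = ⟨2 | 1⟩
  • {7,9}:  v_{7} + v_{9} = v_{5} — sig = ⟨2 | 1⟩
  • {3,8}:  v_{3} + v_{8} = v_{2} + v_{6} — sig = ⟨2 | 1 1⟩
  • {5,6}:  v_{5} + v_{6} = v_{1} + v_{4} — sig = ⟨2 | 1 1⟩
  • {8,9}:  v_{8} + v_{9} = v_{1} + v_{4} — sig = ⟨2 | 1 1⟩
  • {6,9}:  v_{6} + v_{9} = v_{1} + 2·v_{4} — sig = ⟨2 | 1 2⟩
  • {3,9}:  v_{3} + v_{9} = 2·v_{4} — sig = ⟨2 | 2⟩

Signatures (|P|; sorted positive RHS coefficients), sorted:
    ⟨2 | 0⟩
    ⟨2 | 0⟩
    ⟨2 | 0⟩
    ⟨2 | 1⟩
    ⟨2 | 1⟩
    ⟨2 | 1⟩
    ⟨2 | 1⟩
    ⟨2 | 1⟩
    ⟨2 | 1⟩
    ⟨2 | 1⟩
    ⟨2 | 1⟩
    ⟨2 | 1⟩
    ⟨2 | 1⟩
    ⟨2 | 1⟩
    ⟨2 | 1⟩
    ⟨2 | 1⟩
    ⟨2 | 1 1⟩
    ⟨2 | 1 1⟩
    ⟨2 | 1 1⟩
    ⟨2 | 1 2⟩
    ⟨2 | 2⟩


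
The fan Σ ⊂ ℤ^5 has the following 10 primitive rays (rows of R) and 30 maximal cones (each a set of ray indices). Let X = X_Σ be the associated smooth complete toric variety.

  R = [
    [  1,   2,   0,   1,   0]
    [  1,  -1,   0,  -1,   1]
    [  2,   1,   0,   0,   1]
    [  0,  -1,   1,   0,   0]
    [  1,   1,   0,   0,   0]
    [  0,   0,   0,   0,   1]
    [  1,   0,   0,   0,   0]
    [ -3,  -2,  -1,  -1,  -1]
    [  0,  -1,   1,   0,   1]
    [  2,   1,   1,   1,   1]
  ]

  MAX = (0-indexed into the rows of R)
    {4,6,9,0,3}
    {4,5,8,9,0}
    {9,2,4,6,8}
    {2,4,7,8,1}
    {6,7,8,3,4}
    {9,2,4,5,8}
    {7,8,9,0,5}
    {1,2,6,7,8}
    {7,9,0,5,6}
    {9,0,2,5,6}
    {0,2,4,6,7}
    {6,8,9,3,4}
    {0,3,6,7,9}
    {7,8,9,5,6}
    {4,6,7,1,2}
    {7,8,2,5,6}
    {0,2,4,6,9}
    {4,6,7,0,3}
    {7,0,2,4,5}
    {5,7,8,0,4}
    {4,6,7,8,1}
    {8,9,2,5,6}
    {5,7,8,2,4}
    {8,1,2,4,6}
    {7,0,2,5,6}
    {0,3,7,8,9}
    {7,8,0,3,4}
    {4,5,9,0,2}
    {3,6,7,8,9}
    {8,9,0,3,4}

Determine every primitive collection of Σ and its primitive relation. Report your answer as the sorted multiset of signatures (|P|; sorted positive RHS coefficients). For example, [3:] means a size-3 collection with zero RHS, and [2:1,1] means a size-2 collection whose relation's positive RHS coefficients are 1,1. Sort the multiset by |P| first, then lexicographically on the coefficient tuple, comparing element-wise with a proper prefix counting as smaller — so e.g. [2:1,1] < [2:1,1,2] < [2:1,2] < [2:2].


Δ(Σ) — 10 vertices, 12 min non-faces:

  • {0,1}:  v_{0} + v_{1} = v_{2}  ⟹  sig = [2:1]
  • {3,5}:  v_{3} + v_{5} = v_{8}  ⟹  sig = [2:1]
  • {1,9}:  v_{1} + v_{9} = v_{2} + v_{6} + v_{8}  ⟹  sig = [2:1,1,1]
  • {2,3}:  v_{2} + v_{3} = v_{4} + v_{6} + v_{8}  ⟹  sig = [2:1,1,1]
  • {1,5}:  v_{1} + v_{5} = 2·v_{2} + v_{7} + v_{8}  ⟹  sig = [2:1,1,2]
  • {1,3}:  v_{1} + v_{3} = 2·v_{4} + 2·v_{6} + v_{7} + 2·v_{8}  ⟹  sig = [2:1,2,2,2]
  • {4,7,9}:  v_{4} + v_{7} + v_{9} = 0  ⟹  sig = [3:]
  • {0,6,8}:  v_{0} + v_{6} + v_{8} = v_{9}  ⟹  sig = [3:1]
  • {4,5,6}:  v_{4} + v_{5} + v_{6} = v_{2}  ⟹  sig = [3:1]
  • {2,7,9}:  v_{2} + v_{7} + v_{9} = v_{5} + v_{6}  ⟹  sig = [3:1,1]
  • {0,2,8}:  v_{0} + v_{2} + v_{8} = v_{4} + v_{5} + v_{9}  ⟹  sig = [3:1,1,1]
  • {2,4,6,7,8}:  v_{2} + v_{4} + v_{6} + v_{7} + v_{8} = v_{1}  ⟹  sig = [5:1]

Sorted signature multiset PRS(X):
{ [2:1] ×2,  [2:1,1,1] ×2,  [2:1,1,2],  [2:1,2,2,2],  [3:],  [3:1] ×2,  [3:1,1],  [3:1,1,1],  [5:1] }


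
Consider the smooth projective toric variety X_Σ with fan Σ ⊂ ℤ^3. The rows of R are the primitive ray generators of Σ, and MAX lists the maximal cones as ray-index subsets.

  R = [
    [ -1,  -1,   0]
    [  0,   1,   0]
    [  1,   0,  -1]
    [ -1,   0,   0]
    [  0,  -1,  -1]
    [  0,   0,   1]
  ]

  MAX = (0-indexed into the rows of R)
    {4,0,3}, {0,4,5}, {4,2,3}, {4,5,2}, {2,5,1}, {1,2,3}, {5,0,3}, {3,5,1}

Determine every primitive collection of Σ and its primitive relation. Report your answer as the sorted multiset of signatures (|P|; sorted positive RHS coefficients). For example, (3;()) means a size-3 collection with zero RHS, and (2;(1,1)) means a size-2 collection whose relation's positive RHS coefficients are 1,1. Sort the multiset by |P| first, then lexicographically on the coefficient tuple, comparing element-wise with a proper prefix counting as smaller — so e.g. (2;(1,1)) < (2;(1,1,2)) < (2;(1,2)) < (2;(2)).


Minimal non-faces — 5 found among 6 rays, 8 max cones:

  • {0,1}:  v_{0} + v_{1} = v_{3}  →  sig = (2;(1))
  • {0,2}:  v_{0} + v_{2} = v_{4}  →  sig = (2;(1))
  • {1,4}:  v_{1} + v_{4} = v_{2} + v_{3}  →  sig = (2;(1,1))
  • {2,3,5}:  v_{2} + v_{3} + v_{5} = 0  →  sig = (3;())
  • {3,4,5}:  v_{3} + v_{4} + v_{5} = v_{0}  →  sig = (3;(1))

Hence PRS(X_Σ) =
    |P|=2: 3 collections, coeffs (1), (1), (1,1)
    |P|=3: 2 collections, coeffs (), (1)


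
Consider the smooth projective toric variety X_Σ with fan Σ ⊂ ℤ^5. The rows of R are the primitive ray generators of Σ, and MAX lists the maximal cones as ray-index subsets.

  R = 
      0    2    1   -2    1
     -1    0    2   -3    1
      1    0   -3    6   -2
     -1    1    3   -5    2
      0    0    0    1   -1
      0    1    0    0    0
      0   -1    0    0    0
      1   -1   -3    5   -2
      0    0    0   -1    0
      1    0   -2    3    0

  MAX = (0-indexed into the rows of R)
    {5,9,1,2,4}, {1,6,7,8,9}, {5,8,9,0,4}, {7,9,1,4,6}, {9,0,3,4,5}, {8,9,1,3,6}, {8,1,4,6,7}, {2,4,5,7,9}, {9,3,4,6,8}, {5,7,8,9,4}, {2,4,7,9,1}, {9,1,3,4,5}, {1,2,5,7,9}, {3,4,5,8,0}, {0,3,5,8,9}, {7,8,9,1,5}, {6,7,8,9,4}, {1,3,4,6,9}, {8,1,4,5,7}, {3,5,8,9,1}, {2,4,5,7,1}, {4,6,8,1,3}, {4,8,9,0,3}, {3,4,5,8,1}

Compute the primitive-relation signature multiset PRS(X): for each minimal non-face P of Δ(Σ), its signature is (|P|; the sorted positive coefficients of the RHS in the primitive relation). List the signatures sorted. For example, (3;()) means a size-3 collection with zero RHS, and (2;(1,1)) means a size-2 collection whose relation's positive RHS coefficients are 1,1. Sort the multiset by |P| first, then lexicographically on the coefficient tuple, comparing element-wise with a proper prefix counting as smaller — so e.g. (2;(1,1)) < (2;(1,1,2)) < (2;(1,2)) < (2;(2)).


12 minimal non-faces of Δ(Σ) (on 10 rays):

  P = {3,7}:  v_{3} + v_{7} = 0 — sig = (2;())
  P = {5,6}:  v_{5} + v_{6} = 0 — sig = (2;())
  P = {0,1}:  v_{0} + v_{1} = v_{3} + v_{5} — sig = (2;(1,1))
  P = {2,8}:  v_{2} + v_{8} = v_{5} + v_{7} — sig = (2;(1,1))
  P = {0,6}:  v_{0} + v_{6} = v_{3} + v_{4} + v_{8} + v_{9} — sig = (2;(1,1,1,1))
  P = {0,7}:  v_{0} + v_{7} = v_{4} + v_{5} + v_{8} + v_{9} — sig = (2;(1,1,1,1))
  P = {2,3}:  v_{2} + v_{3} = v_{1} + v_{4} + v_{5} + v_{9} — sig = (2;(1,1,1,1))
  P = {2,6}:  v_{2} + v_{6} = v_{1} + v_{4} + v_{7} + v_{9} — sig = (2;(1,1,1,1))
  P = {0,2}:  v_{0} + v_{2} = v_{4} + 2·v_{5} + v_{9} — sig = (2;(1,1,2))
  P = {1,4,8,9}:  v_{1} + v_{4} + v_{8} + v_{9} = 0 — sig = (4;())
  P = {1,4,5,7,9}:  v_{1} + v_{4} + v_{5} + v_{7} + v_{9} = v_{2} — sig = (5;(1))
  P = {3,4,5,8,9}:  v_{3} + v_{4} + v_{5} + v_{8} + v_{9} = v_{0} — sig = (5;(1))

Hence PRS(X_Σ) =
[(2;()), (2;()), (2;(1,1)), (2;(1,1)), (2;(1,1,1,1)), (2;(1,1,1,1)), (2;(1,1,1,1)), (2;(1,1,1,1)), (2;(1,1,2)), (4;()), (5;(1)), (5;(1))]
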